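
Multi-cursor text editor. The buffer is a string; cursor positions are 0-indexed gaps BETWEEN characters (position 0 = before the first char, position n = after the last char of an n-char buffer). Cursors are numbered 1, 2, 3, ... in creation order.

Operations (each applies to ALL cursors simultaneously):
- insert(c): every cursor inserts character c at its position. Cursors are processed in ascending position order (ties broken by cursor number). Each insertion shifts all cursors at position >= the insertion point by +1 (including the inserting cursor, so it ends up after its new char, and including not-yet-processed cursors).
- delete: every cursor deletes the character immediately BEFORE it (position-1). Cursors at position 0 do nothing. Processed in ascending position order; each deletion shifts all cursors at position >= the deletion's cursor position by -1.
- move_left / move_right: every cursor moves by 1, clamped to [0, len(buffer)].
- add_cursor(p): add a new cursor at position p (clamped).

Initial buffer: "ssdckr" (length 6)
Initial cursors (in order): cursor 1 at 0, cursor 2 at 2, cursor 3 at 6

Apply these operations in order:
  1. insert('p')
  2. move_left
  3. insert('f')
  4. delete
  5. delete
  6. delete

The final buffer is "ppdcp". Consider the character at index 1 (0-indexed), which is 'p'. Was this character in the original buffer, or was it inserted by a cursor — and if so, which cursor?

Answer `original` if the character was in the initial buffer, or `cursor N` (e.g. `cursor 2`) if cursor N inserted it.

Answer: cursor 2

Derivation:
After op 1 (insert('p')): buffer="psspdckrp" (len 9), cursors c1@1 c2@4 c3@9, authorship 1..2....3
After op 2 (move_left): buffer="psspdckrp" (len 9), cursors c1@0 c2@3 c3@8, authorship 1..2....3
After op 3 (insert('f')): buffer="fpssfpdckrfp" (len 12), cursors c1@1 c2@5 c3@11, authorship 11..22....33
After op 4 (delete): buffer="psspdckrp" (len 9), cursors c1@0 c2@3 c3@8, authorship 1..2....3
After op 5 (delete): buffer="pspdckp" (len 7), cursors c1@0 c2@2 c3@6, authorship 1.2...3
After op 6 (delete): buffer="ppdcp" (len 5), cursors c1@0 c2@1 c3@4, authorship 12..3
Authorship (.=original, N=cursor N): 1 2 . . 3
Index 1: author = 2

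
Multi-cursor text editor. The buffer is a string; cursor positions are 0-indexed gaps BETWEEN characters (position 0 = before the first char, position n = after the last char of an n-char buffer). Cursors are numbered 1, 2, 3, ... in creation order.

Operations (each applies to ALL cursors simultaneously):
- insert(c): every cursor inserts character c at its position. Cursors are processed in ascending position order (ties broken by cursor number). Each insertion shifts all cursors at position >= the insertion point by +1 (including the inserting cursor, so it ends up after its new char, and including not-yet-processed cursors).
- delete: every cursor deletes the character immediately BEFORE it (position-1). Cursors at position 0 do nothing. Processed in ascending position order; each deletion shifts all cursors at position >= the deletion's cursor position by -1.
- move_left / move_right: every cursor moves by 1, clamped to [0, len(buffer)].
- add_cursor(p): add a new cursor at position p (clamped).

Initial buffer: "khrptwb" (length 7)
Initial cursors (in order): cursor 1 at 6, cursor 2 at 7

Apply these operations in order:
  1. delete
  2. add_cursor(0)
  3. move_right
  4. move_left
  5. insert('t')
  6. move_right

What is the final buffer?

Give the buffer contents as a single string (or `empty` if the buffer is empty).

After op 1 (delete): buffer="khrpt" (len 5), cursors c1@5 c2@5, authorship .....
After op 2 (add_cursor(0)): buffer="khrpt" (len 5), cursors c3@0 c1@5 c2@5, authorship .....
After op 3 (move_right): buffer="khrpt" (len 5), cursors c3@1 c1@5 c2@5, authorship .....
After op 4 (move_left): buffer="khrpt" (len 5), cursors c3@0 c1@4 c2@4, authorship .....
After op 5 (insert('t')): buffer="tkhrpttt" (len 8), cursors c3@1 c1@7 c2@7, authorship 3....12.
After op 6 (move_right): buffer="tkhrpttt" (len 8), cursors c3@2 c1@8 c2@8, authorship 3....12.

Answer: tkhrpttt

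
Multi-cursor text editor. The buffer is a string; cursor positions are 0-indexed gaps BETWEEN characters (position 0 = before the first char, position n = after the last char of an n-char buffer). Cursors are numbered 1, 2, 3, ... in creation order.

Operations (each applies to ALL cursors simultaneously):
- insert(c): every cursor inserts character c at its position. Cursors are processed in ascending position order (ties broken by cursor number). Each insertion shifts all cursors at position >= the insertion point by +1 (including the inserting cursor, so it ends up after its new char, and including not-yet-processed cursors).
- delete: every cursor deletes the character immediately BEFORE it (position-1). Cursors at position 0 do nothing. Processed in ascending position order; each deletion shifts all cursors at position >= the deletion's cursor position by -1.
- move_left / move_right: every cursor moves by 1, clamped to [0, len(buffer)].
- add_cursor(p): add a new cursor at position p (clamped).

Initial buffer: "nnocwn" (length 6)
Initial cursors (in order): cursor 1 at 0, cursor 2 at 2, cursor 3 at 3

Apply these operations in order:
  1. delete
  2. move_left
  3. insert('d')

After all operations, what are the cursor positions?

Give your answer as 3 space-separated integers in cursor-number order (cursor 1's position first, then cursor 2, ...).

After op 1 (delete): buffer="ncwn" (len 4), cursors c1@0 c2@1 c3@1, authorship ....
After op 2 (move_left): buffer="ncwn" (len 4), cursors c1@0 c2@0 c3@0, authorship ....
After op 3 (insert('d')): buffer="dddncwn" (len 7), cursors c1@3 c2@3 c3@3, authorship 123....

Answer: 3 3 3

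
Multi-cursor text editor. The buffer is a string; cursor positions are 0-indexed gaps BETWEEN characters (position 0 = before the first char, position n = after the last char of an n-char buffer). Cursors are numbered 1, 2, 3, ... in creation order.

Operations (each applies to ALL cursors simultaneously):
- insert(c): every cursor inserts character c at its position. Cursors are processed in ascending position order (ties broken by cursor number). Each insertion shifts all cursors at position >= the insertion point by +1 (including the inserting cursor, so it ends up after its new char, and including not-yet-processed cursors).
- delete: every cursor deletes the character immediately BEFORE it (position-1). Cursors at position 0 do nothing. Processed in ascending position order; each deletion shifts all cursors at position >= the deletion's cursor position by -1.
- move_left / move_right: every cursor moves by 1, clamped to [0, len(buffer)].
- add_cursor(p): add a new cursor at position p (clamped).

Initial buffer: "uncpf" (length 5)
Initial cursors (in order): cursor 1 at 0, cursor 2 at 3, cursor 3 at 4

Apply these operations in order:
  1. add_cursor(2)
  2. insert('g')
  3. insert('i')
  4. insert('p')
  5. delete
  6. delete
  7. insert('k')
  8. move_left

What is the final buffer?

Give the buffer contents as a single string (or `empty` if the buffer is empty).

After op 1 (add_cursor(2)): buffer="uncpf" (len 5), cursors c1@0 c4@2 c2@3 c3@4, authorship .....
After op 2 (insert('g')): buffer="gungcgpgf" (len 9), cursors c1@1 c4@4 c2@6 c3@8, authorship 1..4.2.3.
After op 3 (insert('i')): buffer="giungicgipgif" (len 13), cursors c1@2 c4@6 c2@9 c3@12, authorship 11..44.22.33.
After op 4 (insert('p')): buffer="gipungipcgippgipf" (len 17), cursors c1@3 c4@8 c2@12 c3@16, authorship 111..444.222.333.
After op 5 (delete): buffer="giungicgipgif" (len 13), cursors c1@2 c4@6 c2@9 c3@12, authorship 11..44.22.33.
After op 6 (delete): buffer="gungcgpgf" (len 9), cursors c1@1 c4@4 c2@6 c3@8, authorship 1..4.2.3.
After op 7 (insert('k')): buffer="gkungkcgkpgkf" (len 13), cursors c1@2 c4@6 c2@9 c3@12, authorship 11..44.22.33.
After op 8 (move_left): buffer="gkungkcgkpgkf" (len 13), cursors c1@1 c4@5 c2@8 c3@11, authorship 11..44.22.33.

Answer: gkungkcgkpgkf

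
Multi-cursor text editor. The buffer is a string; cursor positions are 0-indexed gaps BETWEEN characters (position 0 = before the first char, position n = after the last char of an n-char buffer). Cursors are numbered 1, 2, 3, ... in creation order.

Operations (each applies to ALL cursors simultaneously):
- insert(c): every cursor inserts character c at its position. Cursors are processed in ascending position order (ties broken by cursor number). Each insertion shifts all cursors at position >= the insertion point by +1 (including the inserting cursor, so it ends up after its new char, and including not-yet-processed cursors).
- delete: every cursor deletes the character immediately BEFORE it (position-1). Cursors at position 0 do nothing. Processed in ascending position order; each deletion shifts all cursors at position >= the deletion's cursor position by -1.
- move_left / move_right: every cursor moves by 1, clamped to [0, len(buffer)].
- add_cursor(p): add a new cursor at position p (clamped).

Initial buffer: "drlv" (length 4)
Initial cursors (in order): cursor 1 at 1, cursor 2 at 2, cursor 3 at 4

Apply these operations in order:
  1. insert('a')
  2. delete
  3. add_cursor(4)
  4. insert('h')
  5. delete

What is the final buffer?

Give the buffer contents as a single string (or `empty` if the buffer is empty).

After op 1 (insert('a')): buffer="daralva" (len 7), cursors c1@2 c2@4 c3@7, authorship .1.2..3
After op 2 (delete): buffer="drlv" (len 4), cursors c1@1 c2@2 c3@4, authorship ....
After op 3 (add_cursor(4)): buffer="drlv" (len 4), cursors c1@1 c2@2 c3@4 c4@4, authorship ....
After op 4 (insert('h')): buffer="dhrhlvhh" (len 8), cursors c1@2 c2@4 c3@8 c4@8, authorship .1.2..34
After op 5 (delete): buffer="drlv" (len 4), cursors c1@1 c2@2 c3@4 c4@4, authorship ....

Answer: drlv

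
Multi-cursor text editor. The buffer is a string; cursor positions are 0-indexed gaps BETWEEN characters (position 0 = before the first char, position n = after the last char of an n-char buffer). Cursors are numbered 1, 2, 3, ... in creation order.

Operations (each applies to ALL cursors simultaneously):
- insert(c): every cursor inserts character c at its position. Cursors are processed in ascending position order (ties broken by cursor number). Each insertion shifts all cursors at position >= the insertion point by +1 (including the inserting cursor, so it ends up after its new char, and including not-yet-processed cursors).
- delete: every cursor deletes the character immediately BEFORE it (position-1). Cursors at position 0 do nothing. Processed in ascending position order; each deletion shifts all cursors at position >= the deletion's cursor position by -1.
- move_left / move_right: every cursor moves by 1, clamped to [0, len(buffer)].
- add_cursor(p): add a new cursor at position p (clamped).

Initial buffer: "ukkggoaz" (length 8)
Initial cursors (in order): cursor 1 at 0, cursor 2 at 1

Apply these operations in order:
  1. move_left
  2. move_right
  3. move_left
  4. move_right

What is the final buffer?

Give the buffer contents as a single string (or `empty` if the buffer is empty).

After op 1 (move_left): buffer="ukkggoaz" (len 8), cursors c1@0 c2@0, authorship ........
After op 2 (move_right): buffer="ukkggoaz" (len 8), cursors c1@1 c2@1, authorship ........
After op 3 (move_left): buffer="ukkggoaz" (len 8), cursors c1@0 c2@0, authorship ........
After op 4 (move_right): buffer="ukkggoaz" (len 8), cursors c1@1 c2@1, authorship ........

Answer: ukkggoaz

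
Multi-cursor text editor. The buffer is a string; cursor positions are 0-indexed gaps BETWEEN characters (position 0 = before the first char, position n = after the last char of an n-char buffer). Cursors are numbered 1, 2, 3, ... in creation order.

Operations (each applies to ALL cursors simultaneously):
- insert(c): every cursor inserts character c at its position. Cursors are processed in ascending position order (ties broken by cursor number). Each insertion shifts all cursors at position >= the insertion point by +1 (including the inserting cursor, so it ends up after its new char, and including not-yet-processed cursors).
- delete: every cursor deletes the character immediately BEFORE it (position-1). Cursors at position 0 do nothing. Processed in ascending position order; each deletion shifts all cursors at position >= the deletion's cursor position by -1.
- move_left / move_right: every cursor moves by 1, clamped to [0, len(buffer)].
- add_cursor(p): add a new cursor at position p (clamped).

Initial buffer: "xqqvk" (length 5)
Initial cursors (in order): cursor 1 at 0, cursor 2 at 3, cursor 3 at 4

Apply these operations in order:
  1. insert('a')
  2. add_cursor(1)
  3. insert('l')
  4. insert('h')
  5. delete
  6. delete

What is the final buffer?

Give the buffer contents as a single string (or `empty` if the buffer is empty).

Answer: axqqavak

Derivation:
After op 1 (insert('a')): buffer="axqqavak" (len 8), cursors c1@1 c2@5 c3@7, authorship 1...2.3.
After op 2 (add_cursor(1)): buffer="axqqavak" (len 8), cursors c1@1 c4@1 c2@5 c3@7, authorship 1...2.3.
After op 3 (insert('l')): buffer="allxqqalvalk" (len 12), cursors c1@3 c4@3 c2@8 c3@11, authorship 114...22.33.
After op 4 (insert('h')): buffer="allhhxqqalhvalhk" (len 16), cursors c1@5 c4@5 c2@11 c3@15, authorship 11414...222.333.
After op 5 (delete): buffer="allxqqalvalk" (len 12), cursors c1@3 c4@3 c2@8 c3@11, authorship 114...22.33.
After op 6 (delete): buffer="axqqavak" (len 8), cursors c1@1 c4@1 c2@5 c3@7, authorship 1...2.3.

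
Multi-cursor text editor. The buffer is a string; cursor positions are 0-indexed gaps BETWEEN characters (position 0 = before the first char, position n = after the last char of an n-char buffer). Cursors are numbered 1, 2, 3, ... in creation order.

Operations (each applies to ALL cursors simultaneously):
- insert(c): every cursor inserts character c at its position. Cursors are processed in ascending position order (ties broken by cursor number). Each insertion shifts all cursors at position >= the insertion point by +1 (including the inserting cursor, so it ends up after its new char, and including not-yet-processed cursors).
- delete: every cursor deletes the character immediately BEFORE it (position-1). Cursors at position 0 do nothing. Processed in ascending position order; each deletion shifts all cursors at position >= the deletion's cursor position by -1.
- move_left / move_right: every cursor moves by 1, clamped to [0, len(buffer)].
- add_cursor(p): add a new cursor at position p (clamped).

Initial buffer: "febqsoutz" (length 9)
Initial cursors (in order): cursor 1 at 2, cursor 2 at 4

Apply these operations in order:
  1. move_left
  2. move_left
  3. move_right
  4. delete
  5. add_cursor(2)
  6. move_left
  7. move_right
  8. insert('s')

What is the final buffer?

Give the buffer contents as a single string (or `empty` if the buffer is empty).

Answer: essqssoutz

Derivation:
After op 1 (move_left): buffer="febqsoutz" (len 9), cursors c1@1 c2@3, authorship .........
After op 2 (move_left): buffer="febqsoutz" (len 9), cursors c1@0 c2@2, authorship .........
After op 3 (move_right): buffer="febqsoutz" (len 9), cursors c1@1 c2@3, authorship .........
After op 4 (delete): buffer="eqsoutz" (len 7), cursors c1@0 c2@1, authorship .......
After op 5 (add_cursor(2)): buffer="eqsoutz" (len 7), cursors c1@0 c2@1 c3@2, authorship .......
After op 6 (move_left): buffer="eqsoutz" (len 7), cursors c1@0 c2@0 c3@1, authorship .......
After op 7 (move_right): buffer="eqsoutz" (len 7), cursors c1@1 c2@1 c3@2, authorship .......
After op 8 (insert('s')): buffer="essqssoutz" (len 10), cursors c1@3 c2@3 c3@5, authorship .12.3.....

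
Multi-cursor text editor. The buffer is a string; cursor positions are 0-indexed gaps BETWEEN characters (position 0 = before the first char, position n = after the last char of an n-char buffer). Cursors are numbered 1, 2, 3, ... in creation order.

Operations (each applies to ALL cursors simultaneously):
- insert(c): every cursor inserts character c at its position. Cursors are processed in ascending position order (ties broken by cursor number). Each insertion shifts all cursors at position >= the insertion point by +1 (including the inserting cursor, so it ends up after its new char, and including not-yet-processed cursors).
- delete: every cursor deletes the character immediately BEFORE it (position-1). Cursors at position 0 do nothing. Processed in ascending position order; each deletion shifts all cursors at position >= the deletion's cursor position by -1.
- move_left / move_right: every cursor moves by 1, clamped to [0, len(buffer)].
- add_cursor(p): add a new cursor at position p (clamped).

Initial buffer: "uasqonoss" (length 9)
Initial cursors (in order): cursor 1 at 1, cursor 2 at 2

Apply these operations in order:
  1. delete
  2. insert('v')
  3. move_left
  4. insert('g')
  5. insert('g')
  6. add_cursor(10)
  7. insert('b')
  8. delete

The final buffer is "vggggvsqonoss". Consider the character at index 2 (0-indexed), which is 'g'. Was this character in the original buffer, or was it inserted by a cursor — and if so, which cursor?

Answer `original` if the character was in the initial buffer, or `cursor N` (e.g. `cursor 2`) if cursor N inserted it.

Answer: cursor 2

Derivation:
After op 1 (delete): buffer="sqonoss" (len 7), cursors c1@0 c2@0, authorship .......
After op 2 (insert('v')): buffer="vvsqonoss" (len 9), cursors c1@2 c2@2, authorship 12.......
After op 3 (move_left): buffer="vvsqonoss" (len 9), cursors c1@1 c2@1, authorship 12.......
After op 4 (insert('g')): buffer="vggvsqonoss" (len 11), cursors c1@3 c2@3, authorship 1122.......
After op 5 (insert('g')): buffer="vggggvsqonoss" (len 13), cursors c1@5 c2@5, authorship 112122.......
After op 6 (add_cursor(10)): buffer="vggggvsqonoss" (len 13), cursors c1@5 c2@5 c3@10, authorship 112122.......
After op 7 (insert('b')): buffer="vggggbbvsqonboss" (len 16), cursors c1@7 c2@7 c3@13, authorship 11212122....3...
After op 8 (delete): buffer="vggggvsqonoss" (len 13), cursors c1@5 c2@5 c3@10, authorship 112122.......
Authorship (.=original, N=cursor N): 1 1 2 1 2 2 . . . . . . .
Index 2: author = 2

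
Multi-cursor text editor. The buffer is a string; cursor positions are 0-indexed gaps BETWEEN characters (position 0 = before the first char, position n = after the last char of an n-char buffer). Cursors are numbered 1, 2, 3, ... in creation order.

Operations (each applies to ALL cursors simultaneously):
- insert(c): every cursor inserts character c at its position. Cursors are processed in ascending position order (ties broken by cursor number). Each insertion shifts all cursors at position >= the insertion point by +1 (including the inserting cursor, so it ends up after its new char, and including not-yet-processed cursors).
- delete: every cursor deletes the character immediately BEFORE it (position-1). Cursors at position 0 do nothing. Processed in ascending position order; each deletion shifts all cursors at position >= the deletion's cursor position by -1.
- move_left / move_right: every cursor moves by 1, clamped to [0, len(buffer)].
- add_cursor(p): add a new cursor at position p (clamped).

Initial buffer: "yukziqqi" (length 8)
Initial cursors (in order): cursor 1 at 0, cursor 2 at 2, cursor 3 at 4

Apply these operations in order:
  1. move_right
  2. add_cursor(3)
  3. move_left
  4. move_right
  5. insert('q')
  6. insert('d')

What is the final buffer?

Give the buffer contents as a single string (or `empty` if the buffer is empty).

Answer: yqdukqqddziqdqqi

Derivation:
After op 1 (move_right): buffer="yukziqqi" (len 8), cursors c1@1 c2@3 c3@5, authorship ........
After op 2 (add_cursor(3)): buffer="yukziqqi" (len 8), cursors c1@1 c2@3 c4@3 c3@5, authorship ........
After op 3 (move_left): buffer="yukziqqi" (len 8), cursors c1@0 c2@2 c4@2 c3@4, authorship ........
After op 4 (move_right): buffer="yukziqqi" (len 8), cursors c1@1 c2@3 c4@3 c3@5, authorship ........
After op 5 (insert('q')): buffer="yqukqqziqqqi" (len 12), cursors c1@2 c2@6 c4@6 c3@9, authorship .1..24..3...
After op 6 (insert('d')): buffer="yqdukqqddziqdqqi" (len 16), cursors c1@3 c2@9 c4@9 c3@13, authorship .11..2424..33...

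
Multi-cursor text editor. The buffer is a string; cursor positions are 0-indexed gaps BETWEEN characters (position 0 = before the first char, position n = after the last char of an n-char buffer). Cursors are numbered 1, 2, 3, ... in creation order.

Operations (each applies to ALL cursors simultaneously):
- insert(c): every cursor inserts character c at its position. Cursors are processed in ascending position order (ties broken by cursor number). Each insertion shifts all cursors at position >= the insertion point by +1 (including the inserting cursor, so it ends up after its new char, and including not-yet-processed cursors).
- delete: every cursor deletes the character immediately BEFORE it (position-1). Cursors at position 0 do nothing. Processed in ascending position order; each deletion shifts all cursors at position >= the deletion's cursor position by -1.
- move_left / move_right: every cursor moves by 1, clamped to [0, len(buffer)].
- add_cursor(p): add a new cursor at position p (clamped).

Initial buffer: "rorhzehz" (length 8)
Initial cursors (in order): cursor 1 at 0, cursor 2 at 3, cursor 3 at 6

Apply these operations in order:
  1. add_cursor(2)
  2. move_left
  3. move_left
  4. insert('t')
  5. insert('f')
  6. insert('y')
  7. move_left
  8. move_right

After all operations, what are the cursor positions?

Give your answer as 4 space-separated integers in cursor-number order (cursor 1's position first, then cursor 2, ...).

Answer: 6 10 16 6

Derivation:
After op 1 (add_cursor(2)): buffer="rorhzehz" (len 8), cursors c1@0 c4@2 c2@3 c3@6, authorship ........
After op 2 (move_left): buffer="rorhzehz" (len 8), cursors c1@0 c4@1 c2@2 c3@5, authorship ........
After op 3 (move_left): buffer="rorhzehz" (len 8), cursors c1@0 c4@0 c2@1 c3@4, authorship ........
After op 4 (insert('t')): buffer="ttrtorhtzehz" (len 12), cursors c1@2 c4@2 c2@4 c3@8, authorship 14.2...3....
After op 5 (insert('f')): buffer="ttffrtforhtfzehz" (len 16), cursors c1@4 c4@4 c2@7 c3@12, authorship 1414.22...33....
After op 6 (insert('y')): buffer="ttffyyrtfyorhtfyzehz" (len 20), cursors c1@6 c4@6 c2@10 c3@16, authorship 141414.222...333....
After op 7 (move_left): buffer="ttffyyrtfyorhtfyzehz" (len 20), cursors c1@5 c4@5 c2@9 c3@15, authorship 141414.222...333....
After op 8 (move_right): buffer="ttffyyrtfyorhtfyzehz" (len 20), cursors c1@6 c4@6 c2@10 c3@16, authorship 141414.222...333....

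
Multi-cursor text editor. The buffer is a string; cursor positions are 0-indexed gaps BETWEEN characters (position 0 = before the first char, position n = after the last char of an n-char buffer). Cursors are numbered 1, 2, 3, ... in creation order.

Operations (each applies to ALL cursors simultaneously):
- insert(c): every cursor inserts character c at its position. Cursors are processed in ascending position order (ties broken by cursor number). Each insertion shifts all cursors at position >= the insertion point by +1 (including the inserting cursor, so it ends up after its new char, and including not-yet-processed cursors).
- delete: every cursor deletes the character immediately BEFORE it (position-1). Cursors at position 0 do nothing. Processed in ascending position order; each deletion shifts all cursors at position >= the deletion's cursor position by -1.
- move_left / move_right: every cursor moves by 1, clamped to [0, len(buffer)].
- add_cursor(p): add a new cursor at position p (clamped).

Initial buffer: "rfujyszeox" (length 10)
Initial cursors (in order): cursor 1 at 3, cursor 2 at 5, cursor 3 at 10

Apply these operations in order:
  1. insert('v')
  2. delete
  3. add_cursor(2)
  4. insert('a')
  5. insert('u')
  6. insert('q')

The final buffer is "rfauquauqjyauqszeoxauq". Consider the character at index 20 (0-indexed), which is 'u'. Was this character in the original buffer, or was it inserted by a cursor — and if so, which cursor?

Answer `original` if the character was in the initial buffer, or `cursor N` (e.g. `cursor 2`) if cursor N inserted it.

After op 1 (insert('v')): buffer="rfuvjyvszeoxv" (len 13), cursors c1@4 c2@7 c3@13, authorship ...1..2.....3
After op 2 (delete): buffer="rfujyszeox" (len 10), cursors c1@3 c2@5 c3@10, authorship ..........
After op 3 (add_cursor(2)): buffer="rfujyszeox" (len 10), cursors c4@2 c1@3 c2@5 c3@10, authorship ..........
After op 4 (insert('a')): buffer="rfauajyaszeoxa" (len 14), cursors c4@3 c1@5 c2@8 c3@14, authorship ..4.1..2.....3
After op 5 (insert('u')): buffer="rfauuaujyauszeoxau" (len 18), cursors c4@4 c1@7 c2@11 c3@18, authorship ..44.11..22.....33
After op 6 (insert('q')): buffer="rfauquauqjyauqszeoxauq" (len 22), cursors c4@5 c1@9 c2@14 c3@22, authorship ..444.111..222.....333
Authorship (.=original, N=cursor N): . . 4 4 4 . 1 1 1 . . 2 2 2 . . . . . 3 3 3
Index 20: author = 3

Answer: cursor 3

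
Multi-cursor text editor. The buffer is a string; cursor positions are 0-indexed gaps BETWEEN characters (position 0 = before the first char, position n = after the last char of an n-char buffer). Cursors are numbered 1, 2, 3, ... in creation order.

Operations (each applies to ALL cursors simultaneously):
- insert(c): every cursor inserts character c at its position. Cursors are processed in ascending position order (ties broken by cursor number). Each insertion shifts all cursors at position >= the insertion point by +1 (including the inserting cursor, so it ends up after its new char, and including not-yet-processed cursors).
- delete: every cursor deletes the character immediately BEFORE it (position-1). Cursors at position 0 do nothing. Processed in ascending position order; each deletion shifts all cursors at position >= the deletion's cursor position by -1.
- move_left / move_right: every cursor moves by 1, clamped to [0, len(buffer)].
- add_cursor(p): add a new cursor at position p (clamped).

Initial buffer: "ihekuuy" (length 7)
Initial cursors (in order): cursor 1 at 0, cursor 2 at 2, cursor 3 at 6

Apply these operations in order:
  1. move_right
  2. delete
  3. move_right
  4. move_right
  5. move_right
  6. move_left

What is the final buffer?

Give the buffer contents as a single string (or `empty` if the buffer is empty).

After op 1 (move_right): buffer="ihekuuy" (len 7), cursors c1@1 c2@3 c3@7, authorship .......
After op 2 (delete): buffer="hkuu" (len 4), cursors c1@0 c2@1 c3@4, authorship ....
After op 3 (move_right): buffer="hkuu" (len 4), cursors c1@1 c2@2 c3@4, authorship ....
After op 4 (move_right): buffer="hkuu" (len 4), cursors c1@2 c2@3 c3@4, authorship ....
After op 5 (move_right): buffer="hkuu" (len 4), cursors c1@3 c2@4 c3@4, authorship ....
After op 6 (move_left): buffer="hkuu" (len 4), cursors c1@2 c2@3 c3@3, authorship ....

Answer: hkuu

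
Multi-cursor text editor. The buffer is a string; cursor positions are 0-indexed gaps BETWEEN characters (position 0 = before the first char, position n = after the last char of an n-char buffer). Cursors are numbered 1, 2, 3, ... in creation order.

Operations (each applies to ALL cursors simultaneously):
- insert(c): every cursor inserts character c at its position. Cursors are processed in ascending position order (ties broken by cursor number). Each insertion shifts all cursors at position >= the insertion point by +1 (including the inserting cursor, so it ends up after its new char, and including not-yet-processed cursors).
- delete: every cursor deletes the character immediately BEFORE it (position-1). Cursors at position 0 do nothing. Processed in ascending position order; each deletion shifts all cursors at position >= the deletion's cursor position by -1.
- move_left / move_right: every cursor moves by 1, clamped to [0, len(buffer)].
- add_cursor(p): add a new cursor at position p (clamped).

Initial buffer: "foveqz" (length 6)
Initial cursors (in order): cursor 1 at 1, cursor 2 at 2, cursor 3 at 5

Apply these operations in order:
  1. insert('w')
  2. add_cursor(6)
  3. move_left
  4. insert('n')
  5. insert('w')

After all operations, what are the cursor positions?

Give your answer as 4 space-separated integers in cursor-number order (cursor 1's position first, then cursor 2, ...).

Answer: 3 7 15 11

Derivation:
After op 1 (insert('w')): buffer="fwowveqwz" (len 9), cursors c1@2 c2@4 c3@8, authorship .1.2...3.
After op 2 (add_cursor(6)): buffer="fwowveqwz" (len 9), cursors c1@2 c2@4 c4@6 c3@8, authorship .1.2...3.
After op 3 (move_left): buffer="fwowveqwz" (len 9), cursors c1@1 c2@3 c4@5 c3@7, authorship .1.2...3.
After op 4 (insert('n')): buffer="fnwonwvneqnwz" (len 13), cursors c1@2 c2@5 c4@8 c3@11, authorship .11.22.4..33.
After op 5 (insert('w')): buffer="fnwwonwwvnweqnwwz" (len 17), cursors c1@3 c2@7 c4@11 c3@15, authorship .111.222.44..333.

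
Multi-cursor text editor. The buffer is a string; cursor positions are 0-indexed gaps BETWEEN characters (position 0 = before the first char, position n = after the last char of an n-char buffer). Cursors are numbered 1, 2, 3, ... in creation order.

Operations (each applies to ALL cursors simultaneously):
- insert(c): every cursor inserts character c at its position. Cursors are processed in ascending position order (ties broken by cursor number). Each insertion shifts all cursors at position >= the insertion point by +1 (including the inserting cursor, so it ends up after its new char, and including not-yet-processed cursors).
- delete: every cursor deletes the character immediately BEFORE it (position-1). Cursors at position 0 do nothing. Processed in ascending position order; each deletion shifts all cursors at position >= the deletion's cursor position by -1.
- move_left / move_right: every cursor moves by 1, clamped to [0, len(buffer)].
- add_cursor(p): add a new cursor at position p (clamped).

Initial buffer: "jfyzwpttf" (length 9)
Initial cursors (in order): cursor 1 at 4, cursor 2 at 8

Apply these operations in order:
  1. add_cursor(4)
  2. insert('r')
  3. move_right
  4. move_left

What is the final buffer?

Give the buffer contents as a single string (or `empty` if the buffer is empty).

Answer: jfyzrrwpttrf

Derivation:
After op 1 (add_cursor(4)): buffer="jfyzwpttf" (len 9), cursors c1@4 c3@4 c2@8, authorship .........
After op 2 (insert('r')): buffer="jfyzrrwpttrf" (len 12), cursors c1@6 c3@6 c2@11, authorship ....13....2.
After op 3 (move_right): buffer="jfyzrrwpttrf" (len 12), cursors c1@7 c3@7 c2@12, authorship ....13....2.
After op 4 (move_left): buffer="jfyzrrwpttrf" (len 12), cursors c1@6 c3@6 c2@11, authorship ....13....2.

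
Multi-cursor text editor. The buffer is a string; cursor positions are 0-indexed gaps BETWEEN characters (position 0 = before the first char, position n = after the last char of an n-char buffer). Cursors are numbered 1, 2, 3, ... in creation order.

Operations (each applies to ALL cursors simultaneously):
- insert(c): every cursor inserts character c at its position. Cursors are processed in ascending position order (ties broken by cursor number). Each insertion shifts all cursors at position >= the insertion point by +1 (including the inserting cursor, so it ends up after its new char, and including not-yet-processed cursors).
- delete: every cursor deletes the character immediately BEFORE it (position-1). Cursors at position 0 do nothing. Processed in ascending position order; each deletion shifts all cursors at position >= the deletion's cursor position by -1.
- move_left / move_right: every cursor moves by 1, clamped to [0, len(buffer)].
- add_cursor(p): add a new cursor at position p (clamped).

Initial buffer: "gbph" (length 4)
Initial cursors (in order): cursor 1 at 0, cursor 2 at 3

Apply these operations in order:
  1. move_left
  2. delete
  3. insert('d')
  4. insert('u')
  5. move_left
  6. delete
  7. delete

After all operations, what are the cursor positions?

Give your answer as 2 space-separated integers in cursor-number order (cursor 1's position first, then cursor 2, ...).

After op 1 (move_left): buffer="gbph" (len 4), cursors c1@0 c2@2, authorship ....
After op 2 (delete): buffer="gph" (len 3), cursors c1@0 c2@1, authorship ...
After op 3 (insert('d')): buffer="dgdph" (len 5), cursors c1@1 c2@3, authorship 1.2..
After op 4 (insert('u')): buffer="dugduph" (len 7), cursors c1@2 c2@5, authorship 11.22..
After op 5 (move_left): buffer="dugduph" (len 7), cursors c1@1 c2@4, authorship 11.22..
After op 6 (delete): buffer="uguph" (len 5), cursors c1@0 c2@2, authorship 1.2..
After op 7 (delete): buffer="uuph" (len 4), cursors c1@0 c2@1, authorship 12..

Answer: 0 1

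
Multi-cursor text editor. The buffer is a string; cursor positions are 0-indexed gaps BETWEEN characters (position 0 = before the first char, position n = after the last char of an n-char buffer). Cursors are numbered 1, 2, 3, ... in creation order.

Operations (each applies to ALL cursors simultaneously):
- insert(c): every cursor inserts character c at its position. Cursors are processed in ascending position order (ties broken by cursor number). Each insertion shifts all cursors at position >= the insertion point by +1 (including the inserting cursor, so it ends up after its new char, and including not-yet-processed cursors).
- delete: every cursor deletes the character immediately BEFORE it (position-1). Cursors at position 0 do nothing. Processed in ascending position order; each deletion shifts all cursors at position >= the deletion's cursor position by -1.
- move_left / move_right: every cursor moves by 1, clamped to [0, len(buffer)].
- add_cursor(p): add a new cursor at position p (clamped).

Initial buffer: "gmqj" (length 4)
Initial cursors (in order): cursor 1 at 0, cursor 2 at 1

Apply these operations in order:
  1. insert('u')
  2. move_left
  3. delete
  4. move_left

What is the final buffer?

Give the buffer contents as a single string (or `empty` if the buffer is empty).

Answer: uumqj

Derivation:
After op 1 (insert('u')): buffer="ugumqj" (len 6), cursors c1@1 c2@3, authorship 1.2...
After op 2 (move_left): buffer="ugumqj" (len 6), cursors c1@0 c2@2, authorship 1.2...
After op 3 (delete): buffer="uumqj" (len 5), cursors c1@0 c2@1, authorship 12...
After op 4 (move_left): buffer="uumqj" (len 5), cursors c1@0 c2@0, authorship 12...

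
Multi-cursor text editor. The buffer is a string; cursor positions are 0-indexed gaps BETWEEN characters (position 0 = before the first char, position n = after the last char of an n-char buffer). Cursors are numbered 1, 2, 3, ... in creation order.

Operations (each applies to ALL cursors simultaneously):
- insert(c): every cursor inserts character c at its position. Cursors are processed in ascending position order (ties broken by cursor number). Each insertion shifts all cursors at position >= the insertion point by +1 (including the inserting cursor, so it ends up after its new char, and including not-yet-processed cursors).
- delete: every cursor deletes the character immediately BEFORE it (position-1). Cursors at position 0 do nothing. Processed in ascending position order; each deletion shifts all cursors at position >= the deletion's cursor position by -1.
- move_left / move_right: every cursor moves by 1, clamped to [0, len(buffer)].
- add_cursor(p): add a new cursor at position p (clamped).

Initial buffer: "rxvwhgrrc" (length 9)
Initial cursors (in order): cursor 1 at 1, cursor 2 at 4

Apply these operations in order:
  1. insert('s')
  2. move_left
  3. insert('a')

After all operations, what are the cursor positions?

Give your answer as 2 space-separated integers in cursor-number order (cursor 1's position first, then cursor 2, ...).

Answer: 2 7

Derivation:
After op 1 (insert('s')): buffer="rsxvwshgrrc" (len 11), cursors c1@2 c2@6, authorship .1...2.....
After op 2 (move_left): buffer="rsxvwshgrrc" (len 11), cursors c1@1 c2@5, authorship .1...2.....
After op 3 (insert('a')): buffer="rasxvwashgrrc" (len 13), cursors c1@2 c2@7, authorship .11...22.....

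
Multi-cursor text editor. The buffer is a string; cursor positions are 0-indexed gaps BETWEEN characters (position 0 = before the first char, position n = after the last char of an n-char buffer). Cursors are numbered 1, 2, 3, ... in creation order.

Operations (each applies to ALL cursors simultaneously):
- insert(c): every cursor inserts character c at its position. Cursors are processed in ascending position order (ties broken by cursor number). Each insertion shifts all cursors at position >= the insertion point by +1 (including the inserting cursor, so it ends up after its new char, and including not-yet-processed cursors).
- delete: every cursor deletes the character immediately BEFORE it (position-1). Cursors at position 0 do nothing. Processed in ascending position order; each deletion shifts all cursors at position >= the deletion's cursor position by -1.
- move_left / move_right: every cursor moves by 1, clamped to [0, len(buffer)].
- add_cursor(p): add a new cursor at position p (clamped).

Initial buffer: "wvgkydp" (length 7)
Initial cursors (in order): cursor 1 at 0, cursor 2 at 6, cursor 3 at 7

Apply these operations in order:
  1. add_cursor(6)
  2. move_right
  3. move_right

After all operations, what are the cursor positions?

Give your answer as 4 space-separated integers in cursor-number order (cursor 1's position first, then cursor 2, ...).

Answer: 2 7 7 7

Derivation:
After op 1 (add_cursor(6)): buffer="wvgkydp" (len 7), cursors c1@0 c2@6 c4@6 c3@7, authorship .......
After op 2 (move_right): buffer="wvgkydp" (len 7), cursors c1@1 c2@7 c3@7 c4@7, authorship .......
After op 3 (move_right): buffer="wvgkydp" (len 7), cursors c1@2 c2@7 c3@7 c4@7, authorship .......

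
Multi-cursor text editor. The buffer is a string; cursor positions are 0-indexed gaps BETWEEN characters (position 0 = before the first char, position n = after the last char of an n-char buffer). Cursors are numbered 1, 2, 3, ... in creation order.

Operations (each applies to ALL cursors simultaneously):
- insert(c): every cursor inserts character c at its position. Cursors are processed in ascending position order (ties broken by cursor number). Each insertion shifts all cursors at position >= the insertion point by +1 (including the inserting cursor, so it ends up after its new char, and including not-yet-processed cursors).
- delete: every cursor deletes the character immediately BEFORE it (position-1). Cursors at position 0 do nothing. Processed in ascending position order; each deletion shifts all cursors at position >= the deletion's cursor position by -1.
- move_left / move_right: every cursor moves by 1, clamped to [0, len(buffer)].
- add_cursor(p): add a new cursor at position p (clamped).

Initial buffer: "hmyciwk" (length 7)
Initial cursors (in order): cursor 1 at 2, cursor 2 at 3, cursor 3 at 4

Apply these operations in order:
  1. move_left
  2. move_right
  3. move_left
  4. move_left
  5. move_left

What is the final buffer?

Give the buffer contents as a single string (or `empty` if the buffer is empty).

After op 1 (move_left): buffer="hmyciwk" (len 7), cursors c1@1 c2@2 c3@3, authorship .......
After op 2 (move_right): buffer="hmyciwk" (len 7), cursors c1@2 c2@3 c3@4, authorship .......
After op 3 (move_left): buffer="hmyciwk" (len 7), cursors c1@1 c2@2 c3@3, authorship .......
After op 4 (move_left): buffer="hmyciwk" (len 7), cursors c1@0 c2@1 c3@2, authorship .......
After op 5 (move_left): buffer="hmyciwk" (len 7), cursors c1@0 c2@0 c3@1, authorship .......

Answer: hmyciwk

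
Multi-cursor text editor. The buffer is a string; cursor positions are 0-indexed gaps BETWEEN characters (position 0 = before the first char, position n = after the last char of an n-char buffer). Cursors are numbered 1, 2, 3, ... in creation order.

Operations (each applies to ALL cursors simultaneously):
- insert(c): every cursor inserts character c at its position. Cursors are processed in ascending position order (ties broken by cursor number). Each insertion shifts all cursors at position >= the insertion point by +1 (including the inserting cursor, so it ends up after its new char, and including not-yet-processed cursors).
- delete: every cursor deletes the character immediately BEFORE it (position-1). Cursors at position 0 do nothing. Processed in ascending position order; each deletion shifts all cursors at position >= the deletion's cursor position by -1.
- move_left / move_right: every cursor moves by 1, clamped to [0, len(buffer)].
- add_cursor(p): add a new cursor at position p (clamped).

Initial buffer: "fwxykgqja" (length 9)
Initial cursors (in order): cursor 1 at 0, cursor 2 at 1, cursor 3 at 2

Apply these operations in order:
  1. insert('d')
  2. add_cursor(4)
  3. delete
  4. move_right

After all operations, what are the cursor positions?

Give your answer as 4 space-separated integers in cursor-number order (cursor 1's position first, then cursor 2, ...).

Answer: 1 2 2 2

Derivation:
After op 1 (insert('d')): buffer="dfdwdxykgqja" (len 12), cursors c1@1 c2@3 c3@5, authorship 1.2.3.......
After op 2 (add_cursor(4)): buffer="dfdwdxykgqja" (len 12), cursors c1@1 c2@3 c4@4 c3@5, authorship 1.2.3.......
After op 3 (delete): buffer="fxykgqja" (len 8), cursors c1@0 c2@1 c3@1 c4@1, authorship ........
After op 4 (move_right): buffer="fxykgqja" (len 8), cursors c1@1 c2@2 c3@2 c4@2, authorship ........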